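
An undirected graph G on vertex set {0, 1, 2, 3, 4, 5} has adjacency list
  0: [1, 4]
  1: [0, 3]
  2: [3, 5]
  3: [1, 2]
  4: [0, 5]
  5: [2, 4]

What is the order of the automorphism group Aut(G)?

Every vertex has degree 2 and the graph is connected, so G is the 6-cycle C_6. C_6 has 6 rotations and 6 reflections, so Aut(C_6) ≅ D_6 of order 12.

12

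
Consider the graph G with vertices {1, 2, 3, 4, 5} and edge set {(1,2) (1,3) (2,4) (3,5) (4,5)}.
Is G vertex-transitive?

Yes

G is 2-regular and connected on 5 vertices, i.e. the cycle C_5. C_5 has 5 rotations and 5 reflections, so Aut(C_5) ≅ D_5 of order 10. This group acts transitively on the 5 vertices.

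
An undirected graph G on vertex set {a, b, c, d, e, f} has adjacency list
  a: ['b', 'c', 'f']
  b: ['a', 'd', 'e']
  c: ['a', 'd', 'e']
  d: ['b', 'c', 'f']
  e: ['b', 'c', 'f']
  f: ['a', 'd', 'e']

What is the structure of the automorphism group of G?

S_3 ≀ Z_2

G is 3-regular and bipartite with parts {b, c, f} and {a, d, e} (each part is independent and every cross-pair is an edge), so G = K_{3,3}. Aut(K_{3,3}) is the wreath product S_3 ≀ Z_2: permute within each part, then optionally swap the parts; |Aut| = 2·(3!)² = 72.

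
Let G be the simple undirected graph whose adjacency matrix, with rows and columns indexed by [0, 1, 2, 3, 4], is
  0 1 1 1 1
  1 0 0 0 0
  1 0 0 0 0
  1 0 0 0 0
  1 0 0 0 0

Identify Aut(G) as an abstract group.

S_4

Vertex 0 has degree 4 and every other vertex has degree 1, so G is the star K_{1,4} with centre 0. The 4 leaves are pairwise interchangeable while the centre is fixed, giving Aut(G) = S_4.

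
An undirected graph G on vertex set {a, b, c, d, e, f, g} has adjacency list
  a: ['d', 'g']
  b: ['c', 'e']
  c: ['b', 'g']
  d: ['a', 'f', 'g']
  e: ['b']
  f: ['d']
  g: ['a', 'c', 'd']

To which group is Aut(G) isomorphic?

Degrees alone do not determine every vertex (e.g. a and b both have degree 2), but their neighbour-degree multisets differ: N(a) has degrees [3, 3] while N(b) has degrees [1, 2]. Repeating this refinement separates all vertices, so the only automorphism is the identity.

the trivial group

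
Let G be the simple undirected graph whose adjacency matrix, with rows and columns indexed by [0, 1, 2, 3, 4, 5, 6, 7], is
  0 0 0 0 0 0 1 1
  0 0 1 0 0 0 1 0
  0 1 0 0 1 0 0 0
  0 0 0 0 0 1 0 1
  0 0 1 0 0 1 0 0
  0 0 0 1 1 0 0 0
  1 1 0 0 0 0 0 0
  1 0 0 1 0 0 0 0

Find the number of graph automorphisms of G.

16

G is 2-regular and connected on 8 vertices, i.e. the cycle C_8. The automorphisms of the 8-cycle are exactly the symmetries of a regular 8-gon: the dihedral group D_8, |D_8| = 16.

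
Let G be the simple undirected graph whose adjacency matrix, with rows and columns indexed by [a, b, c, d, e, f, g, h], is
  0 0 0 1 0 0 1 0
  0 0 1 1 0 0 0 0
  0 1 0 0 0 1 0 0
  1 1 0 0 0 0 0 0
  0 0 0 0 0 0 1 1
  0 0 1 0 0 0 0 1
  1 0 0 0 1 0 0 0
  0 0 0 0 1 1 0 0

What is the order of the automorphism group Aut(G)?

G is 2-regular and connected on 8 vertices, i.e. the cycle C_8. C_8 has 8 rotations and 8 reflections, so Aut(C_8) ≅ D_8 of order 16.

16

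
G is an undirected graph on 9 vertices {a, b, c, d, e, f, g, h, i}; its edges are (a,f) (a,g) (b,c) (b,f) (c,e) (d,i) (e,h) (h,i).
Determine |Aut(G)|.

2

The degree sequence is [2, 2, 2, 1, 2, 2, 1, 2, 2]; the two degree-1 vertices d and g are the ends of a path, so G = P_9. The only nontrivial automorphism of a path is the end-to-end reflection, so Aut(G) ≅ Z_2.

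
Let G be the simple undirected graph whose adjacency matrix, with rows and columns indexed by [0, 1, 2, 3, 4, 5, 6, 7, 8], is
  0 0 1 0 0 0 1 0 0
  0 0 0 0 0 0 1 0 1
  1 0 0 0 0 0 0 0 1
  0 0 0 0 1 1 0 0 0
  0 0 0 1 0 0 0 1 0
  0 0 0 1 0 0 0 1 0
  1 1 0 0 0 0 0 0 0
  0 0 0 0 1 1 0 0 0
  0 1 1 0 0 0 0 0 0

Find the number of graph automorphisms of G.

80

G has two connected components, {0, 1, 2, 6, 8} and {3, 4, 5, 7}; each is 2-regular, so G = C_5 ⊔ C_4. No automorphism exchanges components of different sizes, hence Aut(G) is the direct product D_5 × D_4, order 80.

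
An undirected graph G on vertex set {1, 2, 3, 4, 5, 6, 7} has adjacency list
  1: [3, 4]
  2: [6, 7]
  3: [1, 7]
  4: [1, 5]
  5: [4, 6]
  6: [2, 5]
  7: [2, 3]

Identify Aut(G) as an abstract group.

the dihedral group of order 14

G is 2-regular and connected on 7 vertices, i.e. the cycle C_7. C_7 has 7 rotations and 7 reflections, so Aut(C_7) ≅ D_7 of order 14.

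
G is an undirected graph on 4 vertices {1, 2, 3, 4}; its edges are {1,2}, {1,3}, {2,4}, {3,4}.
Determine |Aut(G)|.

8

G is 2-regular and bipartite on 2^2 = 4 vertices with girth 4; it is the hypercube graph Q_2. The symmetry group of the 2-cube is the hyperoctahedral group B_2 = Z_2 ≀ S_2, of order 2^2·2! = 8.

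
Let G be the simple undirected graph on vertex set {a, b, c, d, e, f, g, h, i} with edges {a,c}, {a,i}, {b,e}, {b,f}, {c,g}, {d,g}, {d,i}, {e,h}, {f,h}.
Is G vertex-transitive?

G has two connected components, {a, c, d, g, i} and {b, e, f, h}; each is 2-regular, so G = C_5 ⊔ C_4. The orbit of a under Aut(G) is {a, c, d, g, i}, which does not contain b, so G is not vertex-transitive.

No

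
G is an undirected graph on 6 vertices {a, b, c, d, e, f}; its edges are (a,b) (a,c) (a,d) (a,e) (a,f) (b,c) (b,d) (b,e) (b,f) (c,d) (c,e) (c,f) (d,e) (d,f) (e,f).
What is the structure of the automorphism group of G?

S_6

All 6 vertices are pairwise adjacent: G = K_6. Any permutation of the 6 vertices preserves K_6, so Aut(K_6) = S_6 of order 6! = 720.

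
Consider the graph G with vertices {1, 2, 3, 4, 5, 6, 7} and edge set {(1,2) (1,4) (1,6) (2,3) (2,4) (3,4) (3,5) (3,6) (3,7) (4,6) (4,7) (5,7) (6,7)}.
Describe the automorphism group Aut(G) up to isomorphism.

Degrees alone do not determine every vertex (e.g. 1 and 2 both have degree 3), but their neighbour-degree multisets differ: N(1) has degrees [3, 4, 5] while N(2) has degrees [3, 5, 5]. Repeating this refinement separates all vertices, so the only automorphism is the identity.

1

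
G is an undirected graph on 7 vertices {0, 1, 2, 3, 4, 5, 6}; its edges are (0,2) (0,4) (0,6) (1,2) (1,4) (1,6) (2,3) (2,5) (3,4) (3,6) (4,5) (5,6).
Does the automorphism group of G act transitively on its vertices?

No

Automorphisms preserve degree, but G has vertices of degree 3 and vertices of degree 4; no automorphism maps one to the other, so G is not vertex-transitive.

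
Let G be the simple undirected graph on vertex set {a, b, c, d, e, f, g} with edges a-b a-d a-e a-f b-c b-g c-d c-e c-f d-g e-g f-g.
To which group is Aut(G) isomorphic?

The vertices split by degree into {a, c, g} (degree 4) and {b, d, e, f} (degree 3); every edge runs between the two parts, so G is the complete bipartite graph K_{3,4}. The parts have unequal sizes, so no automorphism swaps them; each part is permuted independently, giving S_4 × S_3 of order 4!·3! = 144.

S_4 × S_3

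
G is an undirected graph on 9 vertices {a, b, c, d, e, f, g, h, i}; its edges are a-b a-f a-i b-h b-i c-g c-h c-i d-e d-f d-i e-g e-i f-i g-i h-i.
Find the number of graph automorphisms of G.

16

Vertex i is the unique vertex of degree 8; the remaining 8 vertices each have degree 3 and induce a cycle, so G is the wheel on 9 vertices with hub i. Every automorphism fixes the hub and acts on the rim 8-cycle, so Aut(G) ≅ Aut(C_8) = D_8 of order 16.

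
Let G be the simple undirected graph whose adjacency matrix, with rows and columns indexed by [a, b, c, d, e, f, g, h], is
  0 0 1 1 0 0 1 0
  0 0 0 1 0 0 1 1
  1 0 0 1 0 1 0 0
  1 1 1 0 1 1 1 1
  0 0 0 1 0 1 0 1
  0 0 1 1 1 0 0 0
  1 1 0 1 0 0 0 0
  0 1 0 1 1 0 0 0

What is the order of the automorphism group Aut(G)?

Vertex d is the unique vertex of degree 7; the remaining 7 vertices each have degree 3 and induce a cycle, so G is the wheel on 8 vertices with hub d. With the hub fixed, the remaining symmetry is that of the rim cycle C_7, giving the dihedral group D_7.

14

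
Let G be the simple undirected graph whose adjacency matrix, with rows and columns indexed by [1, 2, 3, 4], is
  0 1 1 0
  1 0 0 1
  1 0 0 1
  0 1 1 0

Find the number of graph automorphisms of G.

Every vertex has degree 2 and the graph is connected, so G is the 4-cycle C_4. C_4 has 4 rotations and 4 reflections, so Aut(C_4) ≅ D_4 of order 8.

8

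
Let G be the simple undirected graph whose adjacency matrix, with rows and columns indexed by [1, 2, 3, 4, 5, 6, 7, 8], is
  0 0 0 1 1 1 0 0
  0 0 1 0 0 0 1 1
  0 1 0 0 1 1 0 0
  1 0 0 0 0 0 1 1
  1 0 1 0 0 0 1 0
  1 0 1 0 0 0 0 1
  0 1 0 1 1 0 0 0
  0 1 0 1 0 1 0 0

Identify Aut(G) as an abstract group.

G is 3-regular and bipartite on 2^3 = 8 vertices with girth 4; it is the hypercube graph Q_3. Aut(Q_3) consists of the signed permutations of the 3 coordinate axes: 3! permutations times 2^3 sign flips, so |Aut| = 2^3·3! = 48.

the hyperoctahedral group B_3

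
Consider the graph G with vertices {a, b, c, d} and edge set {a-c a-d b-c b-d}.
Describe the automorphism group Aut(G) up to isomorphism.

the dihedral group of order 8

Every vertex has degree 2 and the graph is connected, so G is the 4-cycle C_4. C_4 has 4 rotations and 4 reflections, so Aut(C_4) ≅ D_4 of order 8.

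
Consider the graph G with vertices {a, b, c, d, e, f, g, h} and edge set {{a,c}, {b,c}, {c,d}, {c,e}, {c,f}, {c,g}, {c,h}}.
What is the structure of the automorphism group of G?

Vertex c has degree 7 and every other vertex has degree 1, so G is the star K_{1,7} with centre c. The 7 leaves are pairwise interchangeable while the centre is fixed, giving Aut(G) = S_7.

the symmetric group on 7 letters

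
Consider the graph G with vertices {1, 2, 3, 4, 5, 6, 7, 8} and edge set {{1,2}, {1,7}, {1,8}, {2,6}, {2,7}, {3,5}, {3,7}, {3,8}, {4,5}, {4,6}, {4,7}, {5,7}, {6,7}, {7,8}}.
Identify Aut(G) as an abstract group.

Vertex 7 is the unique vertex of degree 7; the remaining 7 vertices each have degree 3 and induce a cycle, so G is the wheel on 8 vertices with hub 7. With the hub fixed, the remaining symmetry is that of the rim cycle C_7, giving the dihedral group D_7.

D_7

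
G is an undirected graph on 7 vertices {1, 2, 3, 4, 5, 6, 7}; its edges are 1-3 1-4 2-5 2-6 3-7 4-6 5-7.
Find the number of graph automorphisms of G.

14

G is 2-regular and connected on 7 vertices, i.e. the cycle C_7. C_7 has 7 rotations and 7 reflections, so Aut(C_7) ≅ D_7 of order 14.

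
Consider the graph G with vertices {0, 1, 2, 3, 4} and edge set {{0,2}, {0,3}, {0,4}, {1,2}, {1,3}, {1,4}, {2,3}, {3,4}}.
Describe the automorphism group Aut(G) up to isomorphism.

the dihedral group of order 8

Vertex 3 is the unique vertex of degree 4; the remaining 4 vertices each have degree 3 and induce a cycle, so G is the wheel on 5 vertices with hub 3. With the hub fixed, the remaining symmetry is that of the rim cycle C_4, giving the dihedral group D_4.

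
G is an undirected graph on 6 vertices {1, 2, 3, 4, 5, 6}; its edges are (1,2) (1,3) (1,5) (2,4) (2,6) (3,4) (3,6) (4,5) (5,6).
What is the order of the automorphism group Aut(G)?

G is 3-regular and bipartite with parts {1, 4, 6} and {2, 3, 5} (each part is independent and every cross-pair is an edge), so G = K_{3,3}. Each part can be permuted independently (S_3 × S_3) and the two equal-size parts can also be swapped, giving (S_3 × S_3) ⋊ Z_2 of order 2·(3!)² = 72.

72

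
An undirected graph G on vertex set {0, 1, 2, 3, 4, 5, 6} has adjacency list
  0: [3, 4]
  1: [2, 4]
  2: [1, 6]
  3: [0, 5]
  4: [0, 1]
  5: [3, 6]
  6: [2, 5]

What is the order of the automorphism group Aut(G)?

14

G is 2-regular and connected on 7 vertices, i.e. the cycle C_7. C_7 has 7 rotations and 7 reflections, so Aut(C_7) ≅ D_7 of order 14.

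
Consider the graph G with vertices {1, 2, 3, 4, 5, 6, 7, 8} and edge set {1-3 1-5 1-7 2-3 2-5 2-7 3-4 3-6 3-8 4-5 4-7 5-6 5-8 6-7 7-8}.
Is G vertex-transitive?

No

Automorphisms preserve degree, but G has vertices of degree 3 and vertices of degree 5; no automorphism maps one to the other, so G is not vertex-transitive.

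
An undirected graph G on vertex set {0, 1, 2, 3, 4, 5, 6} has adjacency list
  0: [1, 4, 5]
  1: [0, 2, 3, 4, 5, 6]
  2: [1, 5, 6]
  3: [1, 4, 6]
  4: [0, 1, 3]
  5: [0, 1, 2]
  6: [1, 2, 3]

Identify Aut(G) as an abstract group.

Vertex 1 is the unique vertex of degree 6; the remaining 6 vertices each have degree 3 and induce a cycle, so G is the wheel on 7 vertices with hub 1. With the hub fixed, the remaining symmetry is that of the rim cycle C_6, giving the dihedral group D_6.

D_6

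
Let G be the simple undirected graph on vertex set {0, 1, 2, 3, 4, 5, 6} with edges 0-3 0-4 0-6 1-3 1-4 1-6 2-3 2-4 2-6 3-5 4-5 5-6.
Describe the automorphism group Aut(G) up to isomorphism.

S_4 × S_3

The vertices split by degree into {3, 4, 6} (degree 4) and {0, 1, 2, 5} (degree 3); every edge runs between the two parts, so G is the complete bipartite graph K_{3,4}. The parts have unequal sizes, so no automorphism swaps them; each part is permuted independently, giving S_4 × S_3 of order 4!·3! = 144.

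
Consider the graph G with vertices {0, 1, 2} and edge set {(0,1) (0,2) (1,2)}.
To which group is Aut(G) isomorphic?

the symmetric group on 3 letters

Every vertex has degree 2, so G is the complete graph K_3. Every bijection on the vertex set is an automorphism of K_3; hence Aut(K_3) ≅ S_3, order 6.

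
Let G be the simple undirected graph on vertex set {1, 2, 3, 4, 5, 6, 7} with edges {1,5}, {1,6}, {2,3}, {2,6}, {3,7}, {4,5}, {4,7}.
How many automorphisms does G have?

14

Every vertex has degree 2 and the graph is connected, so G is the 7-cycle C_7. The automorphisms of the 7-cycle are exactly the symmetries of a regular 7-gon: the dihedral group D_7, |D_7| = 14.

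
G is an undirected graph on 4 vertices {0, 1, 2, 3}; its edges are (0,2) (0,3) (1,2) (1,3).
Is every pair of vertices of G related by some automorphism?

G is 2-regular and bipartite on 2^2 = 4 vertices with girth 4; it is the hypercube graph Q_2. Aut(Q_2) consists of the signed permutations of the 2 coordinate axes: 2! permutations times 2^2 sign flips, so |Aut| = 2^2·2! = 8. This group acts transitively on the 4 vertices.

Yes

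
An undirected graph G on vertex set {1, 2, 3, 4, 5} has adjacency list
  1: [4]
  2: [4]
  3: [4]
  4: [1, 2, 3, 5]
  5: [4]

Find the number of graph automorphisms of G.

24

Vertex 4 has degree 4 and every other vertex has degree 1, so G is the star K_{1,4} with centre 4. Any automorphism fixes the centre and permutes the 4 leaves freely, so Aut(G) ≅ S_4 of order 4! = 24.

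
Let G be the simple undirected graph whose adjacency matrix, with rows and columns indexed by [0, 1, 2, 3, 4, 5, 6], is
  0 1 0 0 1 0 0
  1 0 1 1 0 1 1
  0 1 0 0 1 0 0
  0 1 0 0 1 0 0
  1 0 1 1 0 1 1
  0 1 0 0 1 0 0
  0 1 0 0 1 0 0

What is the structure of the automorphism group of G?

S_2 × S_5

The vertices split by degree into {1, 4} (degree 5) and {0, 2, 3, 5, 6} (degree 2); every edge runs between the two parts, so G is the complete bipartite graph K_{2,5}. The parts have unequal sizes, so no automorphism swaps them; each part is permuted independently, giving S_2 × S_5 of order 2!·5! = 240.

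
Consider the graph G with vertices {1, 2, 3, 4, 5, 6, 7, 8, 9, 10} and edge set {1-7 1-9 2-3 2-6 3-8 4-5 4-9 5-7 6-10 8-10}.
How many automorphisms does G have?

200

G has two connected components, {1, 4, 5, 7, 9} and {2, 3, 6, 8, 10}; each is 2-regular, so G = C_5 ⊔ C_5. Aut of a disjoint union of two copies of C_5 is the wreath product D_5 ≀ Z_2, of order 2·10² = 200.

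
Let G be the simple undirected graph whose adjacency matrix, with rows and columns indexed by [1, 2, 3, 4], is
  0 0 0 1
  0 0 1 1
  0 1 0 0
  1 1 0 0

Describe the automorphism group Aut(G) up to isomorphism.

C_2

The degree sequence is [1, 2, 1, 2]; the two degree-1 vertices 1 and 3 are the ends of a path, so G = P_4. The only nontrivial automorphism of a path is the end-to-end reflection, so Aut(G) ≅ Z_2.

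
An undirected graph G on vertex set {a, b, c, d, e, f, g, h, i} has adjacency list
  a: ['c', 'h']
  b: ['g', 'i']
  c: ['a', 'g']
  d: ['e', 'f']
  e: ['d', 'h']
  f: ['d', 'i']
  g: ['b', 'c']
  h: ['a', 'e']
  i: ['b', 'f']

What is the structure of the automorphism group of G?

Every vertex has degree 2 and the graph is connected, so G is the 9-cycle C_9. The automorphisms of the 9-cycle are exactly the symmetries of a regular 9-gon: the dihedral group D_9, |D_9| = 18.

D_9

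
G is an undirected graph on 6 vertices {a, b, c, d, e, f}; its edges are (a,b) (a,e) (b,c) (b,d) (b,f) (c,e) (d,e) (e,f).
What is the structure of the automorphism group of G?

S_2 × S_4

The vertices split by degree into {b, e} (degree 4) and {a, c, d, f} (degree 2); every edge runs between the two parts, so G is the complete bipartite graph K_{2,4}. The parts have unequal sizes, so no automorphism swaps them; each part is permuted independently, giving S_2 × S_4 of order 2!·4! = 48.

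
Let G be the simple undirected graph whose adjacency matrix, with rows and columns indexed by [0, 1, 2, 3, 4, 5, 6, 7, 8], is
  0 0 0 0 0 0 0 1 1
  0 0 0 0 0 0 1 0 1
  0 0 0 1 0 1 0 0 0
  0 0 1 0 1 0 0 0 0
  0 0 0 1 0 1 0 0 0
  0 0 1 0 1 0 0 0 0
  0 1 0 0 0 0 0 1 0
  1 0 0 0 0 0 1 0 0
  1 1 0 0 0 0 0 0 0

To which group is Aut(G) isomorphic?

D_5 × D_4

G has two connected components, {0, 1, 6, 7, 8} and {2, 3, 4, 5}; each is 2-regular, so G = C_5 ⊔ C_4. The components are non-isomorphic (different sizes), so Aut(G) = Aut(C_5) × Aut(C_4) = D_5 × D_4 of order 10·8 = 80.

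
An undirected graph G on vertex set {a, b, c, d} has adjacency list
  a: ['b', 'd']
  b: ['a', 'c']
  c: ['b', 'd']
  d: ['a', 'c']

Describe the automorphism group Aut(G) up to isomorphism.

Every vertex has degree 2 and the graph is connected, so G is the 4-cycle C_4. The automorphisms of the 4-cycle are exactly the symmetries of a regular 4-gon: the dihedral group D_4, |D_4| = 8.

D_4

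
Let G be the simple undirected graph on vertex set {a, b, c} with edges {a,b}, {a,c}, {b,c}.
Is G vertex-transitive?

All 3 vertices are pairwise adjacent: G = K_3. Any permutation of the 3 vertices preserves K_3, so Aut(K_3) = S_3 of order 3! = 6. This group acts transitively on the 3 vertices.

Yes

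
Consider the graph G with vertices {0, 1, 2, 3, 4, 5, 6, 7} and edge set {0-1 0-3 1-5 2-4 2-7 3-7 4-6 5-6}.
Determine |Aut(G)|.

Every vertex has degree 2 and the graph is connected, so G is the 8-cycle C_8. C_8 has 8 rotations and 8 reflections, so Aut(C_8) ≅ D_8 of order 16.

16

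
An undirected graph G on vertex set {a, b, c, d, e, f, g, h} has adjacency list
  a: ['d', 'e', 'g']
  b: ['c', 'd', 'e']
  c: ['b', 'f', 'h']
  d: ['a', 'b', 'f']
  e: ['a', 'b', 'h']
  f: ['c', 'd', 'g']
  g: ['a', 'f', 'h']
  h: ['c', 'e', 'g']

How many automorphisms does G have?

48

G is 3-regular and bipartite on 2^3 = 8 vertices with girth 4; it is the hypercube graph Q_3. Aut(Q_3) consists of the signed permutations of the 3 coordinate axes: 3! permutations times 2^3 sign flips, so |Aut| = 2^3·3! = 48.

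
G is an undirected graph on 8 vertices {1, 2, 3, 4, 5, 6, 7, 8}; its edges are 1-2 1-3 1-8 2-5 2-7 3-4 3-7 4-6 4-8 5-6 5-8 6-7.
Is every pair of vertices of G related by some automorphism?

G is 3-regular and bipartite on 2^3 = 8 vertices with girth 4; it is the hypercube graph Q_3. Aut(Q_3) consists of the signed permutations of the 3 coordinate axes: 3! permutations times 2^3 sign flips, so |Aut| = 2^3·3! = 48. This group acts transitively on the 8 vertices.

Yes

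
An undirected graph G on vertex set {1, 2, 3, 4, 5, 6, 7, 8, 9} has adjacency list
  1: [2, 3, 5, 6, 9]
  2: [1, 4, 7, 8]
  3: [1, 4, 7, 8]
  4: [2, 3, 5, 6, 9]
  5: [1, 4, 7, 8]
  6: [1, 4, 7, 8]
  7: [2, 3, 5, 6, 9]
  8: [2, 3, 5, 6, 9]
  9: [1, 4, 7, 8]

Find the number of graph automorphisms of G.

2880

The vertices split by degree into {1, 4, 7, 8} (degree 5) and {2, 3, 5, 6, 9} (degree 4); every edge runs between the two parts, so G is the complete bipartite graph K_{4,5}. The parts have unequal sizes, so no automorphism swaps them; each part is permuted independently, giving S_4 × S_5 of order 4!·5! = 2880.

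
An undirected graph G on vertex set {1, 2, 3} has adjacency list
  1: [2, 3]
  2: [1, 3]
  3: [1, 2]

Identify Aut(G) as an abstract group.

All 3 vertices are pairwise adjacent: G = K_3. Every bijection on the vertex set is an automorphism of K_3; hence Aut(K_3) ≅ S_3, order 6.

S_3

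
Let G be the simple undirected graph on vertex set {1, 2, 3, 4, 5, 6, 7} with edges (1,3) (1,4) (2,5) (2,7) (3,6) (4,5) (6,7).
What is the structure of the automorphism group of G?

D_7

Every vertex has degree 2 and the graph is connected, so G is the 7-cycle C_7. C_7 has 7 rotations and 7 reflections, so Aut(C_7) ≅ D_7 of order 14.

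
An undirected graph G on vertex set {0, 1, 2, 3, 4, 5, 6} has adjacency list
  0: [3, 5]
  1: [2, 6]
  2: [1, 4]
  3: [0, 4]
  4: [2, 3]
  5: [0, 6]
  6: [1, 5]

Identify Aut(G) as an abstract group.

D_7

Every vertex has degree 2 and the graph is connected, so G is the 7-cycle C_7. The automorphisms of the 7-cycle are exactly the symmetries of a regular 7-gon: the dihedral group D_7, |D_7| = 14.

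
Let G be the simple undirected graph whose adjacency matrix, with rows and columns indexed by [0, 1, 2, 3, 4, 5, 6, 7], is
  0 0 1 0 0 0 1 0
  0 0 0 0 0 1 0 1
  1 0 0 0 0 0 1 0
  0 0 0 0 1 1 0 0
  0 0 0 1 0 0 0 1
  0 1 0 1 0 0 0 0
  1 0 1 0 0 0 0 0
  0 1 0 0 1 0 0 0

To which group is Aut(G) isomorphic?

G has two connected components, {1, 3, 4, 5, 7} and {0, 2, 6}; each is 2-regular, so G = C_5 ⊔ C_3. The components are non-isomorphic (different sizes), so Aut(G) = Aut(C_3) × Aut(C_5) = D_3 × D_5 of order 6·10 = 60.

D_3 × D_5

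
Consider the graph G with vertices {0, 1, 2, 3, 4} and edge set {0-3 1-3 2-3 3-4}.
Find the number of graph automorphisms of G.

24

Vertex 3 has degree 4 and every other vertex has degree 1, so G is the star K_{1,4} with centre 3. Any automorphism fixes the centre and permutes the 4 leaves freely, so Aut(G) ≅ S_4 of order 4! = 24.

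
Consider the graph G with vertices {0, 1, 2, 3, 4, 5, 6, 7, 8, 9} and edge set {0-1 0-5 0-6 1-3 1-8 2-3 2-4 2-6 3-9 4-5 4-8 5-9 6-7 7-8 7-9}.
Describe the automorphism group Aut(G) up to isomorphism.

G is 3-regular on 10 vertices with no triangles and no 4-cycles (girth 5): this is the Petersen graph. Viewing the Petersen graph as the Kneser graph K(5,2) — vertices are 2-subsets of {1,…,5}, edges join disjoint pairs — its automorphisms are exactly the permutations of the 5-element set, so Aut ≅ S_5 of order 120.

S_5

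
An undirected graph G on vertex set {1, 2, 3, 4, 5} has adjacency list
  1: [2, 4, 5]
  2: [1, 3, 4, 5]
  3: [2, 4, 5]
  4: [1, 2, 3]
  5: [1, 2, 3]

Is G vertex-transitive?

Vertex 2 is the only vertex of degree 4, so every automorphism fixes it; G is not vertex-transitive.

No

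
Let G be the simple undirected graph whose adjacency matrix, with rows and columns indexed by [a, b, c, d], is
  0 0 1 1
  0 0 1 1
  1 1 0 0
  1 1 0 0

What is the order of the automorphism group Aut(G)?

G is 2-regular and bipartite with parts {a, b} and {c, d} (each part is independent and every cross-pair is an edge), so G = K_{2,2}. Aut(K_{2,2}) is the wreath product S_2 ≀ Z_2: permute within each part, then optionally swap the parts; |Aut| = 2·(2!)² = 8.

8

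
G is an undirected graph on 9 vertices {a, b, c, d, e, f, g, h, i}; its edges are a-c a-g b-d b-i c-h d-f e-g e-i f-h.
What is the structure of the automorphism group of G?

G is 2-regular and connected on 9 vertices, i.e. the cycle C_9. The automorphisms of the 9-cycle are exactly the symmetries of a regular 9-gon: the dihedral group D_9, |D_9| = 18.

the dihedral group of order 18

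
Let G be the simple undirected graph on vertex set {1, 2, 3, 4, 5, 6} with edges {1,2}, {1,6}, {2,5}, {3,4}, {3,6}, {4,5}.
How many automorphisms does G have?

12

G is 2-regular and connected on 6 vertices, i.e. the cycle C_6. The automorphisms of the 6-cycle are exactly the symmetries of a regular 6-gon: the dihedral group D_6, |D_6| = 12.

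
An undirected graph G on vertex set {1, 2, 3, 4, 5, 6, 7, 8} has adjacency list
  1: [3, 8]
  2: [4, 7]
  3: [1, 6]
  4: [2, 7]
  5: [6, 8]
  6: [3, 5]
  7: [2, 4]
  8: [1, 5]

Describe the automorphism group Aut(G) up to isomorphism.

D_3 × D_5

G has two connected components, {1, 3, 5, 6, 8} and {2, 4, 7}; each is 2-regular, so G = C_5 ⊔ C_3. The components are non-isomorphic (different sizes), so Aut(G) = Aut(C_3) × Aut(C_5) = D_3 × D_5 of order 6·10 = 60.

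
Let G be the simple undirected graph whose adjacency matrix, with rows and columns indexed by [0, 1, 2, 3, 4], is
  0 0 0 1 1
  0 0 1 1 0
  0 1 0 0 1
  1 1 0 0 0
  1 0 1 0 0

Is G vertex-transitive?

Yes

Every vertex has degree 2 and the graph is connected, so G is the 5-cycle C_5. C_5 has 5 rotations and 5 reflections, so Aut(C_5) ≅ D_5 of order 10. Under this action every vertex can be carried to every other, so G is vertex-transitive.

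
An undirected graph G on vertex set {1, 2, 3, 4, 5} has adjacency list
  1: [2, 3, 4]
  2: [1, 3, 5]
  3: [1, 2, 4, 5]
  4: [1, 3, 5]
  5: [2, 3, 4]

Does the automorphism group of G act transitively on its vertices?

No

Vertex 3 is the only vertex of degree 4, so every automorphism fixes it; G is not vertex-transitive.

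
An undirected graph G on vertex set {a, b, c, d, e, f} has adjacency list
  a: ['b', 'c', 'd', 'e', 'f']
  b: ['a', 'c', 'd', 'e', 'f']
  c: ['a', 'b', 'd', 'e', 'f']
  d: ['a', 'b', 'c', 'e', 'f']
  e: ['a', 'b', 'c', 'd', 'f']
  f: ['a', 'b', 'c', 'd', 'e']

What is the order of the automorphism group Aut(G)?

All 6 vertices are pairwise adjacent: G = K_6. Every bijection on the vertex set is an automorphism of K_6; hence Aut(K_6) ≅ S_6, order 720.

720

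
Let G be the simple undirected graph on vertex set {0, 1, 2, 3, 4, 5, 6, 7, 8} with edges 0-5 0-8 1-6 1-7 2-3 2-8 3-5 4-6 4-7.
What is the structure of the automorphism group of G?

G has two connected components, {0, 2, 3, 5, 8} and {1, 4, 6, 7}; each is 2-regular, so G = C_5 ⊔ C_4. The components are non-isomorphic (different sizes), so Aut(G) = Aut(C_4) × Aut(C_5) = D_4 × D_5 of order 8·10 = 80.

D_4 × D_5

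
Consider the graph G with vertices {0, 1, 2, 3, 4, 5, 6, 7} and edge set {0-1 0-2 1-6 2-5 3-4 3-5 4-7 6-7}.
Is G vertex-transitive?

G is 2-regular and connected on 8 vertices, i.e. the cycle C_8. C_8 has 8 rotations and 8 reflections, so Aut(C_8) ≅ D_8 of order 16. Under this action every vertex can be carried to every other, so G is vertex-transitive.

Yes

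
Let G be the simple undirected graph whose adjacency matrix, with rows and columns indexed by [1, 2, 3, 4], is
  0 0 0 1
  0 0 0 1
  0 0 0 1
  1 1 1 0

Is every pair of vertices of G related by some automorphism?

Vertex 4 is the only vertex of degree 3, so every automorphism fixes it; G is not vertex-transitive.

No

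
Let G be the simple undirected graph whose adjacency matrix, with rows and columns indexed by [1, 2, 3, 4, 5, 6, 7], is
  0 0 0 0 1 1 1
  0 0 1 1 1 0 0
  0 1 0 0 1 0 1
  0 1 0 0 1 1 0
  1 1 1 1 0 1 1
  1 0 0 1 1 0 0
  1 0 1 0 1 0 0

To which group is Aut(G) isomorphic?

D_6

Vertex 5 is the unique vertex of degree 6; the remaining 6 vertices each have degree 3 and induce a cycle, so G is the wheel on 7 vertices with hub 5. With the hub fixed, the remaining symmetry is that of the rim cycle C_6, giving the dihedral group D_6.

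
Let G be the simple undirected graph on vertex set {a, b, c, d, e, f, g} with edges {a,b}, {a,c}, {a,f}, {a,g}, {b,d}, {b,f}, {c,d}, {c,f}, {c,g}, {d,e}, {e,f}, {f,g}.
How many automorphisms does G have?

1

The degree sequence is [4, 3, 4, 3, 2, 5, 3]. Checking the degree-preserving permutations of the vertex set shows that none except the identity preserves every edge, so Aut(G) is trivial.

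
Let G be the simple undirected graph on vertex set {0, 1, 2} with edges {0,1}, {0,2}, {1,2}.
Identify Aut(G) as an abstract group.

All 3 vertices are pairwise adjacent: G = K_3. Every bijection on the vertex set is an automorphism of K_3; hence Aut(K_3) ≅ S_3, order 6.

S_3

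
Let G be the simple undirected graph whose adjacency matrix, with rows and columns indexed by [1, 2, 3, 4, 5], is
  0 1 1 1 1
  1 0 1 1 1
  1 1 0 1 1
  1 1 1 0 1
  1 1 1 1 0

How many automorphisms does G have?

120

Every vertex has degree 4, so G is the complete graph K_5. Any permutation of the 5 vertices preserves K_5, so Aut(K_5) = S_5 of order 5! = 120.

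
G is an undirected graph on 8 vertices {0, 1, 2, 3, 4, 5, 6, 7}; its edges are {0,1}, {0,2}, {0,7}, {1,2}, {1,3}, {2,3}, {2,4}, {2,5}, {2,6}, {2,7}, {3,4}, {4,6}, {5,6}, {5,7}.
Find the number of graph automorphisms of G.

Vertex 2 is the unique vertex of degree 7; the remaining 7 vertices each have degree 3 and induce a cycle, so G is the wheel on 8 vertices with hub 2. With the hub fixed, the remaining symmetry is that of the rim cycle C_7, giving the dihedral group D_7.

14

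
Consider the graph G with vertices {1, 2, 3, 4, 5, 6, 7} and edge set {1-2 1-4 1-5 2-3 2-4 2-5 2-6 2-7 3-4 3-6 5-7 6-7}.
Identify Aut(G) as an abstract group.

D_6

Vertex 2 is the unique vertex of degree 6; the remaining 6 vertices each have degree 3 and induce a cycle, so G is the wheel on 7 vertices with hub 2. Every automorphism fixes the hub and acts on the rim 6-cycle, so Aut(G) ≅ Aut(C_6) = D_6 of order 12.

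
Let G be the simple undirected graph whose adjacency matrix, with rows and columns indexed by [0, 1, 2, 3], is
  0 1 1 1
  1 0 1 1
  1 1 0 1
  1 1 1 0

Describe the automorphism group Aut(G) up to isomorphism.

S_4

Every vertex has degree 3, so G is the complete graph K_4. Every bijection on the vertex set is an automorphism of K_4; hence Aut(K_4) ≅ S_4, order 24.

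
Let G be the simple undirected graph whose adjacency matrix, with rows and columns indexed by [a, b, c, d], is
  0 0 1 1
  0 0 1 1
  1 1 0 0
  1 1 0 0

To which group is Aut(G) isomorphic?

Every vertex has degree 2 and the graph is connected, so G is the 4-cycle C_4. C_4 has 4 rotations and 4 reflections, so Aut(C_4) ≅ D_4 of order 8.

the dihedral group of order 8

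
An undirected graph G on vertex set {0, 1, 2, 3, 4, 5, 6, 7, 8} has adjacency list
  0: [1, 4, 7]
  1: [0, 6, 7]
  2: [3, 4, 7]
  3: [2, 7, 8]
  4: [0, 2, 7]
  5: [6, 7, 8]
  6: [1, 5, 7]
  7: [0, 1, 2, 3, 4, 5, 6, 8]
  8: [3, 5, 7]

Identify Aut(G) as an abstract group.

Vertex 7 is the unique vertex of degree 8; the remaining 8 vertices each have degree 3 and induce a cycle, so G is the wheel on 9 vertices with hub 7. With the hub fixed, the remaining symmetry is that of the rim cycle C_8, giving the dihedral group D_8.

the dihedral group of order 16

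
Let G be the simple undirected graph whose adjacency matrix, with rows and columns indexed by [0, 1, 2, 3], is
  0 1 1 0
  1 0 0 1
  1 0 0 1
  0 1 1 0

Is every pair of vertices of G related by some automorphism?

G is 2-regular and bipartite on 2^2 = 4 vertices with girth 4; it is the hypercube graph Q_2. The symmetry group of the 2-cube is the hyperoctahedral group B_2 = Z_2 ≀ S_2, of order 2^2·2! = 8. This group acts transitively on the 4 vertices.

Yes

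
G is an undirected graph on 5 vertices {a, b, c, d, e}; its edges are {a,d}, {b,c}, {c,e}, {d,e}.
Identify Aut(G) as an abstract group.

The degree sequence is [1, 1, 2, 2, 2]; the two degree-1 vertices a and b are the ends of a path, so G = P_5. The only nontrivial automorphism of a path is the end-to-end reflection, so Aut(G) ≅ Z_2.

the cyclic group of order 2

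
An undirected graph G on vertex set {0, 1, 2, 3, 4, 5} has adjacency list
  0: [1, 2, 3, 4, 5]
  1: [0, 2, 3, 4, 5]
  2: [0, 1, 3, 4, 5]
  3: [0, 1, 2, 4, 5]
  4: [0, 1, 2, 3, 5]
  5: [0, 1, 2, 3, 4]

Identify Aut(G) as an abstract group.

the symmetric group on 6 letters

All 6 vertices are pairwise adjacent: G = K_6. Any permutation of the 6 vertices preserves K_6, so Aut(K_6) = S_6 of order 6! = 720.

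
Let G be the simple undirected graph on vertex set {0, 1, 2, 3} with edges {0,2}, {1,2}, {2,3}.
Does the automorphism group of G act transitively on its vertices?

No

Vertex 2 is the only vertex of degree 3, so every automorphism fixes it; G is not vertex-transitive.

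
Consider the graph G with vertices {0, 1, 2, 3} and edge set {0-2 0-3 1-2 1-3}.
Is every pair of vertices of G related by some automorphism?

Yes

G is 2-regular and bipartite on 2^2 = 4 vertices with girth 4; it is the hypercube graph Q_2. Aut(Q_2) consists of the signed permutations of the 2 coordinate axes: 2! permutations times 2^2 sign flips, so |Aut| = 2^2·2! = 8. This group acts transitively on the 4 vertices.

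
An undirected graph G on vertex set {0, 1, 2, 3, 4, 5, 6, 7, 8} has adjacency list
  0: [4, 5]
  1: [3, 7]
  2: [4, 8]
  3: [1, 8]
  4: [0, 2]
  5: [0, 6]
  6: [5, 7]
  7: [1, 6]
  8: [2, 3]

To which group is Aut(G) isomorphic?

D_9

G is 2-regular and connected on 9 vertices, i.e. the cycle C_9. C_9 has 9 rotations and 9 reflections, so Aut(C_9) ≅ D_9 of order 18.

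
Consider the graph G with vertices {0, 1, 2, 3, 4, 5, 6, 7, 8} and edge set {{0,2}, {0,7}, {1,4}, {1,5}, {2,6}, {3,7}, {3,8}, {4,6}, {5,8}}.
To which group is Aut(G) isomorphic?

D_9

Every vertex has degree 2 and the graph is connected, so G is the 9-cycle C_9. C_9 has 9 rotations and 9 reflections, so Aut(C_9) ≅ D_9 of order 18.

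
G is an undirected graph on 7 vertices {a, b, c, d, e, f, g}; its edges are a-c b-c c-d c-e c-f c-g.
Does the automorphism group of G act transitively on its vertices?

No

Vertex c is the only vertex of degree 6, so every automorphism fixes it; G is not vertex-transitive.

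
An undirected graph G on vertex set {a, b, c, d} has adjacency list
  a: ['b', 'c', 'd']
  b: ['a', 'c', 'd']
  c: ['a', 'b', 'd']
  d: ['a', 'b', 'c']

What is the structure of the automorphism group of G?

All 4 vertices are pairwise adjacent: G = K_4. Every bijection on the vertex set is an automorphism of K_4; hence Aut(K_4) ≅ S_4, order 24.

the symmetric group on 4 letters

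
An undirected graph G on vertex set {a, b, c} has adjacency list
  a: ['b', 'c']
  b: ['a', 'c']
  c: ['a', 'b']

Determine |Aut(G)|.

All 3 vertices are pairwise adjacent: G = K_3. Any permutation of the 3 vertices preserves K_3, so Aut(K_3) = S_3 of order 3! = 6.

6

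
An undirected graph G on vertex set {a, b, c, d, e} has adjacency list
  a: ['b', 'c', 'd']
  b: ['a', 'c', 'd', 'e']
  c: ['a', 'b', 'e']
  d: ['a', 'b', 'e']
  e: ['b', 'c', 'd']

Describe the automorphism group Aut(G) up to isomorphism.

the dihedral group of order 8

Vertex b is the unique vertex of degree 4; the remaining 4 vertices each have degree 3 and induce a cycle, so G is the wheel on 5 vertices with hub b. With the hub fixed, the remaining symmetry is that of the rim cycle C_4, giving the dihedral group D_4.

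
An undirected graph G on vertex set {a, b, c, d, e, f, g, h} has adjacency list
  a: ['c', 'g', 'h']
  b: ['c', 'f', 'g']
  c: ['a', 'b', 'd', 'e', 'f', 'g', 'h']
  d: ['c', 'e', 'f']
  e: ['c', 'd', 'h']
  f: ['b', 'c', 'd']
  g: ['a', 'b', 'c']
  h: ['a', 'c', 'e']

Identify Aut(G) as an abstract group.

D_7

Vertex c is the unique vertex of degree 7; the remaining 7 vertices each have degree 3 and induce a cycle, so G is the wheel on 8 vertices with hub c. Every automorphism fixes the hub and acts on the rim 7-cycle, so Aut(G) ≅ Aut(C_7) = D_7 of order 14.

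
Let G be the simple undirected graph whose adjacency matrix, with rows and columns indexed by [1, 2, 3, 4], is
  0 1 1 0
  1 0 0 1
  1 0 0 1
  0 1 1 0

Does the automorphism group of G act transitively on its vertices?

Yes

G is 2-regular and bipartite on 2^2 = 4 vertices with girth 4; it is the hypercube graph Q_2. Aut(Q_2) consists of the signed permutations of the 2 coordinate axes: 2! permutations times 2^2 sign flips, so |Aut| = 2^2·2! = 8. Under this action every vertex can be carried to every other, so G is vertex-transitive.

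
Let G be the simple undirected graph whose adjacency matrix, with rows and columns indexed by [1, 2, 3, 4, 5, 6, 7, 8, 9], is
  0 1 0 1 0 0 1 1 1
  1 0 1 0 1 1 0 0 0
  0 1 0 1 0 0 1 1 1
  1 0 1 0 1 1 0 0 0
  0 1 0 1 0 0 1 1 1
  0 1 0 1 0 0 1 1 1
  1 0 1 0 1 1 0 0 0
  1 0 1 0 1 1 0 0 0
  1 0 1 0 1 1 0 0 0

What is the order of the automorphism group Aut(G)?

The vertices split by degree into {1, 3, 5, 6} (degree 5) and {2, 4, 7, 8, 9} (degree 4); every edge runs between the two parts, so G is the complete bipartite graph K_{4,5}. The parts have unequal sizes, so no automorphism swaps them; each part is permuted independently, giving S_4 × S_5 of order 4!·5! = 2880.

2880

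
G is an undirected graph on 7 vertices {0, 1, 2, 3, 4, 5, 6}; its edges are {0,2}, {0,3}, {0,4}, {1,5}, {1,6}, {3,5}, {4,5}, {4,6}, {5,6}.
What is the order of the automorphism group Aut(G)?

The degree sequence is [3, 2, 1, 2, 3, 4, 3]. Checking the degree-preserving permutations of the vertex set shows that none except the identity preserves every edge, so Aut(G) is trivial.

1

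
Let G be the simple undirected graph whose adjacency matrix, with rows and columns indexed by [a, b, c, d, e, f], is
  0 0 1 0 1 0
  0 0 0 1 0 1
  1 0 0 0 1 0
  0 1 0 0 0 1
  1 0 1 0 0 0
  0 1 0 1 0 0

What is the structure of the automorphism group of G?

D_3 ≀ Z_2

G has two connected components, {b, d, f} and {a, c, e}; each is 2-regular, so G = C_3 ⊔ C_3. With two isomorphic components, Aut(G) = Aut(C_3) ≀ S_2 = (D_3 × D_3) ⋊ Z_2: permute each cycle by D_3, then optionally swap the two cycles. Order 2·(2·3)² = 72.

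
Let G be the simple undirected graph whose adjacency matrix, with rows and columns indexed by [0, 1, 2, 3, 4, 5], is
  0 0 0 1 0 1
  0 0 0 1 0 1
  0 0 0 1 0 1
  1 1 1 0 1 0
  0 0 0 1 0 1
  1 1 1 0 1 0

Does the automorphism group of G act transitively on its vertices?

Automorphisms preserve degree, but G has vertices of degree 2 and vertices of degree 4; no automorphism maps one to the other, so G is not vertex-transitive.

No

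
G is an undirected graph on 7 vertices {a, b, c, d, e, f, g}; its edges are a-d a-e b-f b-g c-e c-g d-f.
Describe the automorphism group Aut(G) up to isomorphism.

G is 2-regular and connected on 7 vertices, i.e. the cycle C_7. The automorphisms of the 7-cycle are exactly the symmetries of a regular 7-gon: the dihedral group D_7, |D_7| = 14.

D_7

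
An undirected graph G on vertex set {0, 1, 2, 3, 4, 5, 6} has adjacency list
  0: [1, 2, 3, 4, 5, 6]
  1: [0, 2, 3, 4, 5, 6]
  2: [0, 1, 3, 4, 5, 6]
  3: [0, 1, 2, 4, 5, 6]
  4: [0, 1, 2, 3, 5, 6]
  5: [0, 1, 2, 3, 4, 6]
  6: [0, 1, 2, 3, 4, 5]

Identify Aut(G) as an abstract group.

the symmetric group on 7 letters

All 7 vertices are pairwise adjacent: G = K_7. Any permutation of the 7 vertices preserves K_7, so Aut(K_7) = S_7 of order 7! = 5040.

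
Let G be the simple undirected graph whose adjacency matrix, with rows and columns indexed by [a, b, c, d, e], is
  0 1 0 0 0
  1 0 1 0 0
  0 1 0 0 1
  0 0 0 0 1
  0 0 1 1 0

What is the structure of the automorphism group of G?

The degree sequence is [1, 2, 2, 1, 2]; the two degree-1 vertices a and d are the ends of a path, so G = P_5. A path has exactly one nontrivial symmetry — reversal — giving Aut(G) of order 2.

C_2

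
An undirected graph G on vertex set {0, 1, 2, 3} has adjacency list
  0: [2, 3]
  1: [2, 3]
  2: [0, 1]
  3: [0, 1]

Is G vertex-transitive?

G is 2-regular and connected on 4 vertices, i.e. the cycle C_4. The automorphisms of the 4-cycle are exactly the symmetries of a regular 4-gon: the dihedral group D_4, |D_4| = 8. This group acts transitively on the 4 vertices.

Yes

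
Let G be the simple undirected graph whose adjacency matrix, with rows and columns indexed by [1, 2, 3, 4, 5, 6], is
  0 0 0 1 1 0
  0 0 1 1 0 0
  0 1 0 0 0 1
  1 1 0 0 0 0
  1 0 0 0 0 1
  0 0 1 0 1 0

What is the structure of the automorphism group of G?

D_6

Every vertex has degree 2 and the graph is connected, so G is the 6-cycle C_6. The automorphisms of the 6-cycle are exactly the symmetries of a regular 6-gon: the dihedral group D_6, |D_6| = 12.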